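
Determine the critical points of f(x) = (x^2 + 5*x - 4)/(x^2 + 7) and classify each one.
f'(x) = (-5*x^2 + 22*x + 35)/(x^4 + 14*x^2 + 49)

Solve f'(x) = 0:
  f'(x) = -(5*x^2 - 22*x - 35)/(x^2 + 7)^2; the denominator is positive wherever f is defined, so f'(x) = 0 ⇔ -5*x^2 + 22*x + 35 = 0.
  5*x^2 - 22*x - 35 = 0 has no rational roots; quadratic formula: x = (22 ± √1184)/10.
  ⇒ x = 11/5 - 2*sqrt(74)/5 ≈ -1.2409, 11/5 + 2*sqrt(74)/5 ≈ 5.6409

f''(x) = 2*(5*x^3 - 33*x^2 - 105*x + 77)/(x^6 + 21*x^4 + 147*x^2 + 343)
Second-derivative test at each critical point:
  f''(-1.2409) = 0.4718 > 0 → local minimum
  f''(5.6409) = -0.0228 < 0 → local maximum

Critical points: x = 11/5 - 2*sqrt(74)/5 ≈ -1.2409 (local minimum); x = 11/5 + 2*sqrt(74)/5 ≈ 5.6409 (local maximum)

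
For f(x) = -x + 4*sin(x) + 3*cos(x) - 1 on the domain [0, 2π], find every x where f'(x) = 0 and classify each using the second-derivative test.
f'(x) = -3*sin(x) + 4*cos(x) - 1

Solve f'(x) = 0 on [0, 2π]:
  f'(x) = 0 ⇔ -3*sin(x) + 4*cos(x) = 1. Write the left side as R·cos(x + φ) with R = √(4² + 3²) = 5, cos φ = 4/5, sin φ = 3/5; then cos(x + φ) = 1/5. Solve for x and keep the solutions lying in [0, 2π].
  ⇒ x = atan((-3 + 8*sqrt(6))/(4 + 6*sqrt(6))) ≈ 0.7259, atan((-8*sqrt(6) - 3)/(4 - 6*sqrt(6))) + pi ≈ 4.2702

f''(x) = -4*sin(x) - 3*cos(x)
Second-derivative test at each critical point:
  f''(0.7259) = -4.8990 < 0 → local maximum
  f''(4.2702) = 4.8990 > 0 → local minimum

Critical points: x = atan((-3 + 8*sqrt(6))/(4 + 6*sqrt(6))) ≈ 0.7259 (local maximum); x = atan((-8*sqrt(6) - 3)/(4 - 6*sqrt(6))) + pi ≈ 4.2702 (local minimum)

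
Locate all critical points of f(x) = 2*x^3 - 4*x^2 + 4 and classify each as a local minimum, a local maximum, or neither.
f'(x) = 2*x*(3*x - 4)

Solve f'(x) = 0:
  Factor: 6*x^2 - 8*x = 2*x*(3*x - 4) = 0.
  ⇒ x = 0, 4/3

f''(x) = 12*x - 8
Second-derivative test at each critical point:
  f''(0) = -8 < 0 → local maximum
  f''(4/3) = 8 > 0 → local minimum

Critical points: x = 0 (local maximum); x = 4/3 (local minimum)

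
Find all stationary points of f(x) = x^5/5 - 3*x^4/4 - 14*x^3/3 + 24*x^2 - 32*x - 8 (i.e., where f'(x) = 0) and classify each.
f'(x) = x^4 - 3*x^3 - 14*x^2 + 48*x - 32

Solve f'(x) = 0:
  Factor: x^4 - 3*x^3 - 14*x^2 + 48*x - 32 = (x - 4)*(x - 2)*(x - 1)*(x + 4) = 0.
  ⇒ x = -4, 1, 2, 4

f''(x) = 4*x^3 - 9*x^2 - 28*x + 48
Second-derivative test at each critical point:
  f''(-4) = -240 < 0 → local maximum
  f''(1) = 15 > 0 → local minimum
  f''(2) = -12 < 0 → local maximum
  f''(4) = 48 > 0 → local minimum

Critical points: x = -4 (local maximum); x = 1 (local minimum); x = 2 (local maximum); x = 4 (local minimum)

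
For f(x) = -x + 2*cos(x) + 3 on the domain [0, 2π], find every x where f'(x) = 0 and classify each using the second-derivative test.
f'(x) = -2*sin(x) - 1

Solve f'(x) = 0 on [0, 2π]:
  f'(x) = 0 ⇔ sin(x) = -1/2, i.e. x = arcsin(-1/2) + 2nπ or x = π − arcsin(-1/2) + 2nπ; keep the solutions lying in [0, 2π].
  ⇒ x = 7*pi/6 ≈ 3.6652, 11*pi/6 ≈ 5.7596

f''(x) = -2*cos(x)
Second-derivative test at each critical point:
  f''(3.6652) = 1.7321 > 0 → local minimum
  f''(5.7596) = -1.7321 < 0 → local maximum

Critical points: x = 7*pi/6 ≈ 3.6652 (local minimum); x = 11*pi/6 ≈ 5.7596 (local maximum)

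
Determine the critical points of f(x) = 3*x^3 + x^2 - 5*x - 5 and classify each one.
f'(x) = 9*x^2 + 2*x - 5

Solve f'(x) = 0:
  9*x^2 + 2*x - 5 = 0 has no rational roots; quadratic formula: x = (-2 ± √184)/18.
  ⇒ x = -sqrt(46)/9 - 1/9 ≈ -0.8647, -1/9 + sqrt(46)/9 ≈ 0.6425

f''(x) = 18*x + 2
Second-derivative test at each critical point:
  f''(-0.8647) = -13.5647 < 0 → local maximum
  f''(0.6425) = 13.5647 > 0 → local minimum

Critical points: x = -sqrt(46)/9 - 1/9 ≈ -0.8647 (local maximum); x = -1/9 + sqrt(46)/9 ≈ 0.6425 (local minimum)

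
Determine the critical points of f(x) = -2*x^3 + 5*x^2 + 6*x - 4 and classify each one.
f'(x) = -6*x^2 + 10*x + 6

Solve f'(x) = 0:
  Factor: -6*x^2 + 10*x + 6 = -2*(3*x^2 - 5*x - 3); 3*x^2 - 5*x - 3 = 0 has no rational roots; quadratic formula: x = (5 ± √61)/6.
  ⇒ x = 5/6 - sqrt(61)/6 ≈ -0.4684, 5/6 + sqrt(61)/6 ≈ 2.1350

f''(x) = 10 - 12*x
Second-derivative test at each critical point:
  f''(-0.4684) = 15.6205 > 0 → local minimum
  f''(2.1350) = -15.6205 < 0 → local maximum

Critical points: x = 5/6 - sqrt(61)/6 ≈ -0.4684 (local minimum); x = 5/6 + sqrt(61)/6 ≈ 2.1350 (local maximum)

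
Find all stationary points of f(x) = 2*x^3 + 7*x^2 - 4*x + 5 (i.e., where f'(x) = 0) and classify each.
f'(x) = 6*x^2 + 14*x - 4

Solve f'(x) = 0:
  Factor: 6*x^2 + 14*x - 4 = 2*(3*x^2 + 7*x - 2); 3*x^2 + 7*x - 2 = 0 has no rational roots; quadratic formula: x = (-7 ± √73)/6.
  ⇒ x = -sqrt(73)/6 - 7/6 ≈ -2.5907, -7/6 + sqrt(73)/6 ≈ 0.2573

f''(x) = 12*x + 14
Second-derivative test at each critical point:
  f''(-2.5907) = -17.0880 < 0 → local maximum
  f''(0.2573) = 17.0880 > 0 → local minimum

Critical points: x = -sqrt(73)/6 - 7/6 ≈ -2.5907 (local maximum); x = -7/6 + sqrt(73)/6 ≈ 0.2573 (local minimum)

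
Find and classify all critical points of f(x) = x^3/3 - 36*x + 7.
f'(x) = x^2 - 36

Solve f'(x) = 0:
  Factor: x^2 - 36 = (x - 6)*(x + 6) = 0.
  ⇒ x = -6, 6

f''(x) = 2*x
Second-derivative test at each critical point:
  f''(-6) = -12 < 0 → local maximum
  f''(6) = 12 > 0 → local minimum

Critical points: x = -6 (local maximum); x = 6 (local minimum)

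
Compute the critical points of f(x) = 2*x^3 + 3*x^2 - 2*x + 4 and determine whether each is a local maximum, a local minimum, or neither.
f'(x) = 6*x^2 + 6*x - 2

Solve f'(x) = 0:
  Factor: 6*x^2 + 6*x - 2 = 2*(3*x^2 + 3*x - 1); 3*x^2 + 3*x - 1 = 0 has no rational roots; quadratic formula: x = (-3 ± √21)/6.
  ⇒ x = -sqrt(21)/6 - 1/2 ≈ -1.2638, -1/2 + sqrt(21)/6 ≈ 0.2638

f''(x) = 12*x + 6
Second-derivative test at each critical point:
  f''(-1.2638) = -9.1652 < 0 → local maximum
  f''(0.2638) = 9.1652 > 0 → local minimum

Critical points: x = -sqrt(21)/6 - 1/2 ≈ -1.2638 (local maximum); x = -1/2 + sqrt(21)/6 ≈ 0.2638 (local minimum)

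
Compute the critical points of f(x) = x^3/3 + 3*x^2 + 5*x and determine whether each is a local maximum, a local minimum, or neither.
f'(x) = x^2 + 6*x + 5

Solve f'(x) = 0:
  Factor: x^2 + 6*x + 5 = (x + 1)*(x + 5) = 0.
  ⇒ x = -5, -1

f''(x) = 2*x + 6
Second-derivative test at each critical point:
  f''(-5) = -4 < 0 → local maximum
  f''(-1) = 4 > 0 → local minimum

Critical points: x = -5 (local maximum); x = -1 (local minimum)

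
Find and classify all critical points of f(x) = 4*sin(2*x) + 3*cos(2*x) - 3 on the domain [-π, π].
f'(x) = -6*sin(2*x) + 8*cos(2*x)

Solve f'(x) = 0 on [-π, π]:
  f'(x) = 0 ⇔ 4*cos(2*x) = 3*sin(2*x) ⇔ tan(2*x) = 4/3, i.e. 2*x = arctan(4/3) + nπ; keep the solutions lying in [-π, π].
  ⇒ x = -pi + atan(4/3)/2 ≈ -2.6779, -pi/2 + atan(4/3)/2 ≈ -1.1071, atan(4/3)/2 ≈ 0.4636, atan(4/3)/2 + pi/2 ≈ 2.0344

f''(x) = -16*sin(2*x) - 12*cos(2*x)
Second-derivative test at each critical point:
  f''(-2.6779) = -20 < 0 → local maximum
  f''(-1.1071) = 20 > 0 → local minimum
  f''(0.4636) = -20 < 0 → local maximum
  f''(2.0344) = 20 > 0 → local minimum

Critical points: x = -pi + atan(4/3)/2 ≈ -2.6779 (local maximum); x = -pi/2 + atan(4/3)/2 ≈ -1.1071 (local minimum); x = atan(4/3)/2 ≈ 0.4636 (local maximum); x = atan(4/3)/2 + pi/2 ≈ 2.0344 (local minimum)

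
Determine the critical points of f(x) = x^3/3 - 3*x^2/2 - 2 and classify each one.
f'(x) = x*(x - 3)

Solve f'(x) = 0:
  Factor: x^2 - 3*x = x*(x - 3) = 0.
  ⇒ x = 0, 3

f''(x) = 2*x - 3
Second-derivative test at each critical point:
  f''(0) = -3 < 0 → local maximum
  f''(3) = 3 > 0 → local minimum

Critical points: x = 0 (local maximum); x = 3 (local minimum)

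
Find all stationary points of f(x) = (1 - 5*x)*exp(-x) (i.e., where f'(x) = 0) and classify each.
f'(x) = (5*x - 6)*exp(-x)

Solve f'(x) = 0:
  f'(x) = (5*x - 6)·exp(-x) and exp(-x) > 0 for every x, so f'(x) = 0 ⇔ 5*x - 6 = 0.
  5*x - 6 = 0.
  ⇒ x = 6/5

f''(x) = (11 - 5*x)*exp(-x)
Second-derivative test at each critical point:
  f''(6/5) = 1.5060 > 0 → local minimum

Critical points: x = 6/5 (local minimum)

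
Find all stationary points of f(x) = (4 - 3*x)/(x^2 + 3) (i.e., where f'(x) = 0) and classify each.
f'(x) = (3*x^2 - 8*x - 9)/(x^4 + 6*x^2 + 9)

Solve f'(x) = 0:
  f'(x) = (3*x^2 - 8*x - 9)/(x^2 + 3)^2; the denominator is positive wherever f is defined, so f'(x) = 0 ⇔ 3*x^2 - 8*x - 9 = 0.
  3*x^2 - 8*x - 9 = 0 has no rational roots; quadratic formula: x = (8 ± √172)/6.
  ⇒ x = 4/3 - sqrt(43)/3 ≈ -0.8525, 4/3 + sqrt(43)/3 ≈ 3.5191

f''(x) = 2*(4*x^2*(4 - 3*x) + (9*x - 4)*(x^2 + 3))/(x^2 + 3)^3
Second-derivative test at each critical point:
  f''(-0.8525) = -0.9443 < 0 → local maximum
  f''(3.5191) = 0.0554 > 0 → local minimum

Critical points: x = 4/3 - sqrt(43)/3 ≈ -0.8525 (local maximum); x = 4/3 + sqrt(43)/3 ≈ 3.5191 (local minimum)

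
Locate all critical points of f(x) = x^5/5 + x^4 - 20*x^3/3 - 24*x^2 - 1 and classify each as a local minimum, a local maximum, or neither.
f'(x) = x*(x^3 + 4*x^2 - 20*x - 48)

Solve f'(x) = 0:
  Factor: x^4 + 4*x^3 - 20*x^2 - 48*x = x*(x - 4)*(x + 2)*(x + 6) = 0.
  ⇒ x = -6, -2, 0, 4

f''(x) = 4*x^3 + 12*x^2 - 40*x - 48
Second-derivative test at each critical point:
  f''(-6) = -240 < 0 → local maximum
  f''(-2) = 48 > 0 → local minimum
  f''(0) = -48 < 0 → local maximum
  f''(4) = 240 > 0 → local minimum

Critical points: x = -6 (local maximum); x = -2 (local minimum); x = 0 (local maximum); x = 4 (local minimum)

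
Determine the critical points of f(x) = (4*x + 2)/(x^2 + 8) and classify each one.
f'(x) = 4*(-x^2 - x + 8)/(x^4 + 16*x^2 + 64)

Solve f'(x) = 0:
  f'(x) = -4*(x^2 + x - 8)/(x^2 + 8)^2; the denominator is positive wherever f is defined, so f'(x) = 0 ⇔ -4*x^2 - 4*x + 32 = 0.
  Factor: -4*x^2 - 4*x + 32 = -4*(x^2 + x - 8); x^2 + x - 8 = 0 has no rational roots; quadratic formula: x = (-1 ± √33)/2.
  ⇒ x = -sqrt(33)/2 - 1/2 ≈ -3.3723, -1/2 + sqrt(33)/2 ≈ 2.3723

f''(x) = 4*(4*x^2*(2*x + 1) - (6*x + 1)*(x^2 + 8))/(x^2 + 8)^3
Second-derivative test at each critical point:
  f''(-3.3723) = 0.0612 > 0 → local minimum
  f''(2.3723) = -0.1237 < 0 → local maximum

Critical points: x = -sqrt(33)/2 - 1/2 ≈ -3.3723 (local minimum); x = -1/2 + sqrt(33)/2 ≈ 2.3723 (local maximum)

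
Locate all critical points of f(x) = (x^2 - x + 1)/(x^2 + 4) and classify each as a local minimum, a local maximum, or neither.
f'(x) = (x^2 + 6*x - 4)/(x^4 + 8*x^2 + 16)

Solve f'(x) = 0:
  f'(x) = (x^2 + 6*x - 4)/(x^2 + 4)^2; the denominator is positive wherever f is defined, so f'(x) = 0 ⇔ x^2 + 6*x - 4 = 0.
  x^2 + 6*x - 4 = 0 has no rational roots; quadratic formula: x = (-6 ± √52)/2.
  ⇒ x = -sqrt(13) - 3 ≈ -6.6056, -3 + sqrt(13) ≈ 0.6056

f''(x) = 2*(-x^3 - 9*x^2 + 12*x + 12)/(x^6 + 12*x^4 + 48*x^2 + 64)
Second-derivative test at each critical point:
  f''(-6.6056) = -0.0032 < 0 → local maximum
  f''(0.6056) = 0.3782 > 0 → local minimum

Critical points: x = -sqrt(13) - 3 ≈ -6.6056 (local maximum); x = -3 + sqrt(13) ≈ 0.6056 (local minimum)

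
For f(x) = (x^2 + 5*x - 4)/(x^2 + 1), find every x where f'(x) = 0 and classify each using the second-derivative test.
f'(x) = 5*(-x^2 + 2*x + 1)/(x^4 + 2*x^2 + 1)

Solve f'(x) = 0:
  f'(x) = -5*(x^2 - 2*x - 1)/(x^2 + 1)^2; the denominator is positive wherever f is defined, so f'(x) = 0 ⇔ -5*x^2 + 10*x + 5 = 0.
  Factor: -5*x^2 + 10*x + 5 = -5*(x^2 - 2*x - 1); x^2 - 2*x - 1 = 0 has no rational roots; quadratic formula: x = (2 ± √8)/2.
  ⇒ x = 1 - sqrt(2) ≈ -0.4142, 1 + sqrt(2) ≈ 2.4142

f''(x) = 10*(x^3 - 3*x^2 - 3*x + 1)/(x^6 + 3*x^4 + 3*x^2 + 1)
Second-derivative test at each critical point:
  f''(-0.4142) = 10.3033 > 0 → local minimum
  f''(2.4142) = -0.3033 < 0 → local maximum

Critical points: x = 1 - sqrt(2) ≈ -0.4142 (local minimum); x = 1 + sqrt(2) ≈ 2.4142 (local maximum)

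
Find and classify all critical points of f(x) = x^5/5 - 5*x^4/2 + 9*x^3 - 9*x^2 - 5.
f'(x) = x*(x^3 - 10*x^2 + 27*x - 18)

Solve f'(x) = 0:
  Factor: x^4 - 10*x^3 + 27*x^2 - 18*x = x*(x - 6)*(x - 3)*(x - 1) = 0.
  ⇒ x = 0, 1, 3, 6

f''(x) = 4*x^3 - 30*x^2 + 54*x - 18
Second-derivative test at each critical point:
  f''(0) = -18 < 0 → local maximum
  f''(1) = 10 > 0 → local minimum
  f''(3) = -18 < 0 → local maximum
  f''(6) = 90 > 0 → local minimum

Critical points: x = 0 (local maximum); x = 1 (local minimum); x = 3 (local maximum); x = 6 (local minimum)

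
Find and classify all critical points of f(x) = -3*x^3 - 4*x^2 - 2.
f'(x) = x*(-9*x - 8)

Solve f'(x) = 0:
  Factor: -9*x^2 - 8*x = -x*(9*x + 8) = 0.
  ⇒ x = -8/9, 0

f''(x) = -18*x - 8
Second-derivative test at each critical point:
  f''(-8/9) = 8 > 0 → local minimum
  f''(0) = -8 < 0 → local maximum

Critical points: x = -8/9 (local minimum); x = 0 (local maximum)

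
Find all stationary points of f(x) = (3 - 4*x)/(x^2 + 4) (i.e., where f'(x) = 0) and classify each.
f'(x) = 2*(2*x^2 - 3*x - 8)/(x^4 + 8*x^2 + 16)

Solve f'(x) = 0:
  f'(x) = 2*(2*x^2 - 3*x - 8)/(x^2 + 4)^2; the denominator is positive wherever f is defined, so f'(x) = 0 ⇔ 4*x^2 - 6*x - 16 = 0.
  Factor: 4*x^2 - 6*x - 16 = 2*(2*x^2 - 3*x - 8); 2*x^2 - 3*x - 8 = 0 has no rational roots; quadratic formula: x = (3 ± √73)/4.
  ⇒ x = 3/4 - sqrt(73)/4 ≈ -1.3860, 3/4 + sqrt(73)/4 ≈ 2.8860

f''(x) = 2*(4*x^2*(3 - 4*x) + 3*(4*x - 1)*(x^2 + 4))/(x^2 + 4)^3
Second-derivative test at each critical point:
  f''(-1.3860) = -0.4874 < 0 → local maximum
  f''(2.8860) = 0.1124 > 0 → local minimum

Critical points: x = 3/4 - sqrt(73)/4 ≈ -1.3860 (local maximum); x = 3/4 + sqrt(73)/4 ≈ 2.8860 (local minimum)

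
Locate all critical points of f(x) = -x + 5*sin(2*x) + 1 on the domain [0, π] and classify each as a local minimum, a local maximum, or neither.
f'(x) = 10*cos(2*x) - 1

Solve f'(x) = 0 on [0, π]:
  f'(x) = 0 ⇔ cos(2*x) = 1/10, i.e. 2*x = ±arccos(1/10) + 2nπ; keep the solutions lying in [0, π].
  ⇒ x = acos(1/10)/2 ≈ 0.7353, pi - acos(1/10)/2 ≈ 2.4063

f''(x) = -20*sin(2*x)
Second-derivative test at each critical point:
  f''(0.7353) = -19.8997 < 0 → local maximum
  f''(2.4063) = 19.8997 > 0 → local minimum

Critical points: x = acos(1/10)/2 ≈ 0.7353 (local maximum); x = pi - acos(1/10)/2 ≈ 2.4063 (local minimum)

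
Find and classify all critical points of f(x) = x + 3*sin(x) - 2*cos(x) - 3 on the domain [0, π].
f'(x) = 2*sin(x) + 3*cos(x) + 1

Solve f'(x) = 0 on [0, π]:
  f'(x) = 0 ⇔ 2*sin(x) + 3*cos(x) = -1. Write the left side as R·cos(x + φ) with R = √(3² + (-2)²) = sqrt(13), cos φ = 3*sqrt(13)/13, sin φ = -2*sqrt(13)/13; then cos(x + φ) = -sqrt(13)/13. Solve for x and keep the solutions lying in [0, π].
  ⇒ x = atan((-2 + 6*sqrt(3))/(-4*sqrt(3) - 3)) + pi ≈ 2.4398

f''(x) = -3*sin(x) + 2*cos(x)
Second-derivative test at each critical point:
  f''(2.4398) = -3.4641 < 0 → local maximum

Critical points: x = atan((-2 + 6*sqrt(3))/(-4*sqrt(3) - 3)) + pi ≈ 2.4398 (local maximum)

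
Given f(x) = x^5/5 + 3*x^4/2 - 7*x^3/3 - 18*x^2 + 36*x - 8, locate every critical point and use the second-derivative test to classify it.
f'(x) = x^4 + 6*x^3 - 7*x^2 - 36*x + 36

Solve f'(x) = 0:
  Factor: x^4 + 6*x^3 - 7*x^2 - 36*x + 36 = (x - 2)*(x - 1)*(x + 3)*(x + 6) = 0.
  ⇒ x = -6, -3, 1, 2

f''(x) = 4*x^3 + 18*x^2 - 14*x - 36
Second-derivative test at each critical point:
  f''(-6) = -168 < 0 → local maximum
  f''(-3) = 60 > 0 → local minimum
  f''(1) = -28 < 0 → local maximum
  f''(2) = 40 > 0 → local minimum

Critical points: x = -6 (local maximum); x = -3 (local minimum); x = 1 (local maximum); x = 2 (local minimum)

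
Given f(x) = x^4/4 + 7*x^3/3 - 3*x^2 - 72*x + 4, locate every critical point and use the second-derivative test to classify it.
f'(x) = x^3 + 7*x^2 - 6*x - 72

Solve f'(x) = 0:
  Factor: x^3 + 7*x^2 - 6*x - 72 = (x - 3)*(x + 4)*(x + 6) = 0.
  ⇒ x = -6, -4, 3

f''(x) = 3*x^2 + 14*x - 6
Second-derivative test at each critical point:
  f''(-6) = 18 > 0 → local minimum
  f''(-4) = -14 < 0 → local maximum
  f''(3) = 63 > 0 → local minimum

Critical points: x = -6 (local minimum); x = -4 (local maximum); x = 3 (local minimum)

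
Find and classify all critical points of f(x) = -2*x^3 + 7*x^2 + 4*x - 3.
f'(x) = -6*x^2 + 14*x + 4

Solve f'(x) = 0:
  Factor: -6*x^2 + 14*x + 4 = -2*(3*x^2 - 7*x - 2); 3*x^2 - 7*x - 2 = 0 has no rational roots; quadratic formula: x = (7 ± √73)/6.
  ⇒ x = 7/6 - sqrt(73)/6 ≈ -0.2573, 7/6 + sqrt(73)/6 ≈ 2.5907

f''(x) = 14 - 12*x
Second-derivative test at each critical point:
  f''(-0.2573) = 17.0880 > 0 → local minimum
  f''(2.5907) = -17.0880 < 0 → local maximum

Critical points: x = 7/6 - sqrt(73)/6 ≈ -0.2573 (local minimum); x = 7/6 + sqrt(73)/6 ≈ 2.5907 (local maximum)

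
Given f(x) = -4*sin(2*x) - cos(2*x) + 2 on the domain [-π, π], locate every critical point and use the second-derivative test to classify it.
f'(x) = 2*sin(2*x) - 8*cos(2*x)

Solve f'(x) = 0 on [-π, π]:
  f'(x) = 0 ⇔ -4*cos(2*x) = -sin(2*x) ⇔ tan(2*x) = 4, i.e. 2*x = arctan(4) + nπ; keep the solutions lying in [-π, π].
  ⇒ x = -pi + atan(4)/2 ≈ -2.4787, -pi/2 + atan(4)/2 ≈ -0.9079, atan(4)/2 ≈ 0.6629, atan(4)/2 + pi/2 ≈ 2.2337

f''(x) = 16*sin(2*x) + 4*cos(2*x)
Second-derivative test at each critical point:
  f''(-2.4787) = 16.4924 > 0 → local minimum
  f''(-0.9079) = -16.4924 < 0 → local maximum
  f''(0.6629) = 16.4924 > 0 → local minimum
  f''(2.2337) = -16.4924 < 0 → local maximum

Critical points: x = -pi + atan(4)/2 ≈ -2.4787 (local minimum); x = -pi/2 + atan(4)/2 ≈ -0.9079 (local maximum); x = atan(4)/2 ≈ 0.6629 (local minimum); x = atan(4)/2 + pi/2 ≈ 2.2337 (local maximum)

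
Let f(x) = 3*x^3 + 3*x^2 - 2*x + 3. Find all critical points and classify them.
f'(x) = 9*x^2 + 6*x - 2

Solve f'(x) = 0:
  9*x^2 + 6*x - 2 = 0 has no rational roots; quadratic formula: x = (-6 ± √108)/18.
  ⇒ x = -sqrt(3)/3 - 1/3 ≈ -0.9107, -1/3 + sqrt(3)/3 ≈ 0.2440

f''(x) = 18*x + 6
Second-derivative test at each critical point:
  f''(-0.9107) = -10.3923 < 0 → local maximum
  f''(0.2440) = 10.3923 > 0 → local minimum

Critical points: x = -sqrt(3)/3 - 1/3 ≈ -0.9107 (local maximum); x = -1/3 + sqrt(3)/3 ≈ 0.2440 (local minimum)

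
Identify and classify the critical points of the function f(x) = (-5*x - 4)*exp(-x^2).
f'(x) = (2*x*(5*x + 4) - 5)*exp(-x^2)

Solve f'(x) = 0:
  f'(x) = (10*x^2 + 8*x - 5)·exp(-x^2) and exp(-x^2) > 0 for every x, so f'(x) = 0 ⇔ 10*x^2 + 8*x - 5 = 0.
  10*x^2 + 8*x - 5 = 0 has no rational roots; quadratic formula: x = (-8 ± √264)/20.
  ⇒ x = -sqrt(66)/10 - 2/5 ≈ -1.2124, -2/5 + sqrt(66)/10 ≈ 0.4124

f''(x) = 2*(-10*x^3 - 8*x^2 + 15*x + 4)*exp(-x^2)
Second-derivative test at each critical point:
  f''(-1.2124) = -3.7361 < 0 → local maximum
  f''(0.4124) = 13.7069 > 0 → local minimum

Critical points: x = -sqrt(66)/10 - 2/5 ≈ -1.2124 (local maximum); x = -2/5 + sqrt(66)/10 ≈ 0.4124 (local minimum)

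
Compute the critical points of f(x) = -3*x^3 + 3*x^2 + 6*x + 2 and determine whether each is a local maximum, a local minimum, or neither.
f'(x) = -9*x^2 + 6*x + 6

Solve f'(x) = 0:
  Factor: -9*x^2 + 6*x + 6 = -3*(3*x^2 - 2*x - 2); 3*x^2 - 2*x - 2 = 0 has no rational roots; quadratic formula: x = (2 ± √28)/6.
  ⇒ x = 1/3 - sqrt(7)/3 ≈ -0.5486, 1/3 + sqrt(7)/3 ≈ 1.2153

f''(x) = 6 - 18*x
Second-derivative test at each critical point:
  f''(-0.5486) = 15.8745 > 0 → local minimum
  f''(1.2153) = -15.8745 < 0 → local maximum

Critical points: x = 1/3 - sqrt(7)/3 ≈ -0.5486 (local minimum); x = 1/3 + sqrt(7)/3 ≈ 1.2153 (local maximum)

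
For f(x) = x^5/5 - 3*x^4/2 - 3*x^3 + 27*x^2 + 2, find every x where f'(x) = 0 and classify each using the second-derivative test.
f'(x) = x*(x^3 - 6*x^2 - 9*x + 54)

Solve f'(x) = 0:
  Factor: x^4 - 6*x^3 - 9*x^2 + 54*x = x*(x - 6)*(x - 3)*(x + 3) = 0.
  ⇒ x = -3, 0, 3, 6

f''(x) = 4*x^3 - 18*x^2 - 18*x + 54
Second-derivative test at each critical point:
  f''(-3) = -162 < 0 → local maximum
  f''(0) = 54 > 0 → local minimum
  f''(3) = -54 < 0 → local maximum
  f''(6) = 162 > 0 → local minimum

Critical points: x = -3 (local maximum); x = 0 (local minimum); x = 3 (local maximum); x = 6 (local minimum)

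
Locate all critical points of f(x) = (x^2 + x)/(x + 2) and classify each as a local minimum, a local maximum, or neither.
f'(x) = (x^2 + 4*x + 2)/(x^2 + 4*x + 4)

Solve f'(x) = 0:
  f'(x) = (x^2 + 4*x + 2)/(x + 2)^2; the denominator is positive wherever f is defined, so f'(x) = 0 ⇔ x^2 + 4*x + 2 = 0.
  x^2 + 4*x + 2 = 0 has no rational roots; quadratic formula: x = (-4 ± √8)/2.
  ⇒ x = -2 - sqrt(2) ≈ -3.4142, -2 + sqrt(2) ≈ -0.5858

f''(x) = 4/(x^3 + 6*x^2 + 12*x + 8)
Second-derivative test at each critical point:
  f''(-3.4142) = -1.4142 < 0 → local maximum
  f''(-0.5858) = 1.4142 > 0 → local minimum

Critical points: x = -2 - sqrt(2) ≈ -3.4142 (local maximum); x = -2 + sqrt(2) ≈ -0.5858 (local minimum)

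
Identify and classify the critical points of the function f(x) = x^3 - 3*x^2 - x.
f'(x) = 3*x^2 - 6*x - 1

Solve f'(x) = 0:
  3*x^2 - 6*x - 1 = 0 has no rational roots; quadratic formula: x = (6 ± √48)/6.
  ⇒ x = 1 - 2*sqrt(3)/3 ≈ -0.1547, 1 + 2*sqrt(3)/3 ≈ 2.1547

f''(x) = 6*x - 6
Second-derivative test at each critical point:
  f''(-0.1547) = -6.9282 < 0 → local maximum
  f''(2.1547) = 6.9282 > 0 → local minimum

Critical points: x = 1 - 2*sqrt(3)/3 ≈ -0.1547 (local maximum); x = 1 + 2*sqrt(3)/3 ≈ 2.1547 (local minimum)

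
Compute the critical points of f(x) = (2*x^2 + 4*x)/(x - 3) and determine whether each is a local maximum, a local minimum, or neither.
f'(x) = 2*(x^2 - 6*x - 6)/(x^2 - 6*x + 9)

Solve f'(x) = 0:
  f'(x) = 2*(x^2 - 6*x - 6)/(x - 3)^2; the denominator is positive wherever f is defined, so f'(x) = 0 ⇔ 2*x^2 - 12*x - 12 = 0.
  Factor: 2*x^2 - 12*x - 12 = 2*(x^2 - 6*x - 6); x^2 - 6*x - 6 = 0 has no rational roots; quadratic formula: x = (6 ± √60)/2.
  ⇒ x = 3 - sqrt(15) ≈ -0.8730, 3 + sqrt(15) ≈ 6.8730

f''(x) = 60/(x^3 - 9*x^2 + 27*x - 27)
Second-derivative test at each critical point:
  f''(-0.8730) = -1.0328 < 0 → local maximum
  f''(6.8730) = 1.0328 > 0 → local minimum

Critical points: x = 3 - sqrt(15) ≈ -0.8730 (local maximum); x = 3 + sqrt(15) ≈ 6.8730 (local minimum)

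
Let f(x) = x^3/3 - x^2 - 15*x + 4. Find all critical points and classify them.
f'(x) = x^2 - 2*x - 15

Solve f'(x) = 0:
  Factor: x^2 - 2*x - 15 = (x - 5)*(x + 3) = 0.
  ⇒ x = -3, 5

f''(x) = 2*x - 2
Second-derivative test at each critical point:
  f''(-3) = -8 < 0 → local maximum
  f''(5) = 8 > 0 → local minimum

Critical points: x = -3 (local maximum); x = 5 (local minimum)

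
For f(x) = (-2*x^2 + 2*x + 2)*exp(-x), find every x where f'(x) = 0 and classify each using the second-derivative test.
f'(x) = 2*x*(x - 3)*exp(-x)

Solve f'(x) = 0:
  f'(x) = (2*x^2 - 6*x)·exp(-x) and exp(-x) > 0 for every x, so f'(x) = 0 ⇔ 2*x^2 - 6*x = 0.
  Factor: 2*x^2 - 6*x = 2*x*(x - 3) = 0.
  ⇒ x = 0, 3

f''(x) = 2*(-x^2 + 5*x - 3)*exp(-x)
Second-derivative test at each critical point:
  f''(0) = -6 < 0 → local maximum
  f''(3) = 0.2987 > 0 → local minimum

Critical points: x = 0 (local maximum); x = 3 (local minimum)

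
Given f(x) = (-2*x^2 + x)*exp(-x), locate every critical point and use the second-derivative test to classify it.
f'(x) = (2*x^2 - 5*x + 1)*exp(-x)

Solve f'(x) = 0:
  f'(x) = (2*x^2 - 5*x + 1)·exp(-x) and exp(-x) > 0 for every x, so f'(x) = 0 ⇔ 2*x^2 - 5*x + 1 = 0.
  2*x^2 - 5*x + 1 = 0 has no rational roots; quadratic formula: x = (5 ± √17)/4.
  ⇒ x = 5/4 - sqrt(17)/4 ≈ 0.2192, sqrt(17)/4 + 5/4 ≈ 2.2808

f''(x) = (-2*x^2 + 9*x - 6)*exp(-x)
Second-derivative test at each critical point:
  f''(0.2192) = -3.3114 < 0 → local maximum
  f''(2.2808) = 0.4214 > 0 → local minimum

Critical points: x = 5/4 - sqrt(17)/4 ≈ 0.2192 (local maximum); x = sqrt(17)/4 + 5/4 ≈ 2.2808 (local minimum)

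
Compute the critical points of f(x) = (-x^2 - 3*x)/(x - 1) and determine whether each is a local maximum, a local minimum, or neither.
f'(x) = (-x^2 + 2*x + 3)/(x^2 - 2*x + 1)

Solve f'(x) = 0:
  f'(x) = -(x - 3)*(x + 1)/(x - 1)^2; the denominator is positive wherever f is defined, so f'(x) = 0 ⇔ -x^2 + 2*x + 3 = 0.
  Factor: -x^2 + 2*x + 3 = -(x - 3)*(x + 1) = 0.
  ⇒ x = -1, 3

f''(x) = -8/(x^3 - 3*x^2 + 3*x - 1)
Second-derivative test at each critical point:
  f''(-1) = 1 > 0 → local minimum
  f''(3) = -1 < 0 → local maximum

Critical points: x = -1 (local minimum); x = 3 (local maximum)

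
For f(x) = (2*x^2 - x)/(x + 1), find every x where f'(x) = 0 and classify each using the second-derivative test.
f'(x) = (2*x^2 + 4*x - 1)/(x^2 + 2*x + 1)

Solve f'(x) = 0:
  f'(x) = (2*x^2 + 4*x - 1)/(x + 1)^2; the denominator is positive wherever f is defined, so f'(x) = 0 ⇔ 2*x^2 + 4*x - 1 = 0.
  2*x^2 + 4*x - 1 = 0 has no rational roots; quadratic formula: x = (-4 ± √24)/4.
  ⇒ x = -sqrt(6)/2 - 1 ≈ -2.2247, -1 + sqrt(6)/2 ≈ 0.2247

f''(x) = 6/(x^3 + 3*x^2 + 3*x + 1)
Second-derivative test at each critical point:
  f''(-2.2247) = -3.2660 < 0 → local maximum
  f''(0.2247) = 3.2660 > 0 → local minimum

Critical points: x = -sqrt(6)/2 - 1 ≈ -2.2247 (local maximum); x = -1 + sqrt(6)/2 ≈ 0.2247 (local minimum)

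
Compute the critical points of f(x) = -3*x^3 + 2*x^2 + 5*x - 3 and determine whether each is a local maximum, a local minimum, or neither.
f'(x) = -9*x^2 + 4*x + 5

Solve f'(x) = 0:
  Factor: -9*x^2 + 4*x + 5 = -(x - 1)*(9*x + 5) = 0.
  ⇒ x = -5/9, 1

f''(x) = 4 - 18*x
Second-derivative test at each critical point:
  f''(-5/9) = 14 > 0 → local minimum
  f''(1) = -14 < 0 → local maximum

Critical points: x = -5/9 (local minimum); x = 1 (local maximum)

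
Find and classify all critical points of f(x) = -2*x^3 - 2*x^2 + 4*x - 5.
f'(x) = -6*x^2 - 4*x + 4

Solve f'(x) = 0:
  Factor: -6*x^2 - 4*x + 4 = -2*(3*x^2 + 2*x - 2); 3*x^2 + 2*x - 2 = 0 has no rational roots; quadratic formula: x = (-2 ± √28)/6.
  ⇒ x = -sqrt(7)/3 - 1/3 ≈ -1.2153, -1/3 + sqrt(7)/3 ≈ 0.5486

f''(x) = -12*x - 4
Second-derivative test at each critical point:
  f''(-1.2153) = 10.5830 > 0 → local minimum
  f''(0.5486) = -10.5830 < 0 → local maximum

Critical points: x = -sqrt(7)/3 - 1/3 ≈ -1.2153 (local minimum); x = -1/3 + sqrt(7)/3 ≈ 0.5486 (local maximum)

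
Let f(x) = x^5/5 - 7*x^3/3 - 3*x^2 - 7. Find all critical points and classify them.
f'(x) = x*(x^3 - 7*x - 6)

Solve f'(x) = 0:
  Factor: x^4 - 7*x^2 - 6*x = x*(x - 3)*(x + 1)*(x + 2) = 0.
  ⇒ x = -2, -1, 0, 3

f''(x) = 4*x^3 - 14*x - 6
Second-derivative test at each critical point:
  f''(-2) = -10 < 0 → local maximum
  f''(-1) = 4 > 0 → local minimum
  f''(0) = -6 < 0 → local maximum
  f''(3) = 60 > 0 → local minimum

Critical points: x = -2 (local maximum); x = -1 (local minimum); x = 0 (local maximum); x = 3 (local minimum)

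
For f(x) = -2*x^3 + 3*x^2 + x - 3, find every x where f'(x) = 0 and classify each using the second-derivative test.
f'(x) = -6*x^2 + 6*x + 1

Solve f'(x) = 0:
  6*x^2 - 6*x - 1 = 0 has no rational roots; quadratic formula: x = (6 ± √60)/12.
  ⇒ x = 1/2 - sqrt(15)/6 ≈ -0.1455, 1/2 + sqrt(15)/6 ≈ 1.1455

f''(x) = 6 - 12*x
Second-derivative test at each critical point:
  f''(-0.1455) = 7.7460 > 0 → local minimum
  f''(1.1455) = -7.7460 < 0 → local maximum

Critical points: x = 1/2 - sqrt(15)/6 ≈ -0.1455 (local minimum); x = 1/2 + sqrt(15)/6 ≈ 1.1455 (local maximum)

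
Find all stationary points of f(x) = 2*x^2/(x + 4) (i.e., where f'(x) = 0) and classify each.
f'(x) = 2*x*(x + 8)/(x^2 + 8*x + 16)

Solve f'(x) = 0:
  f'(x) = 2*x*(x + 8)/(x + 4)^2; the denominator is positive wherever f is defined, so f'(x) = 0 ⇔ 2*x^2 + 16*x = 0.
  Factor: 2*x^2 + 16*x = 2*x*(x + 8) = 0.
  ⇒ x = -8, 0

f''(x) = 64/(x^3 + 12*x^2 + 48*x + 64)
Second-derivative test at each critical point:
  f''(-8) = -1 < 0 → local maximum
  f''(0) = 1 > 0 → local minimum

Critical points: x = -8 (local maximum); x = 0 (local minimum)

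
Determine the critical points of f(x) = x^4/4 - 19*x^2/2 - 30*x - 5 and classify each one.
f'(x) = x^3 - 19*x - 30

Solve f'(x) = 0:
  Factor: x^3 - 19*x - 30 = (x - 5)*(x + 2)*(x + 3) = 0.
  ⇒ x = -3, -2, 5

f''(x) = 3*x^2 - 19
Second-derivative test at each critical point:
  f''(-3) = 8 > 0 → local minimum
  f''(-2) = -7 < 0 → local maximum
  f''(5) = 56 > 0 → local minimum

Critical points: x = -3 (local minimum); x = -2 (local maximum); x = 5 (local minimum)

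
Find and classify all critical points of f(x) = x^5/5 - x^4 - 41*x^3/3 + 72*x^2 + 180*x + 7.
f'(x) = x^4 - 4*x^3 - 41*x^2 + 144*x + 180

Solve f'(x) = 0:
  Factor: x^4 - 4*x^3 - 41*x^2 + 144*x + 180 = (x - 6)*(x - 5)*(x + 1)*(x + 6) = 0.
  ⇒ x = -6, -1, 5, 6

f''(x) = 4*x^3 - 12*x^2 - 82*x + 144
Second-derivative test at each critical point:
  f''(-6) = -660 < 0 → local maximum
  f''(-1) = 210 > 0 → local minimum
  f''(5) = -66 < 0 → local maximum
  f''(6) = 84 > 0 → local minimum

Critical points: x = -6 (local maximum); x = -1 (local minimum); x = 5 (local maximum); x = 6 (local minimum)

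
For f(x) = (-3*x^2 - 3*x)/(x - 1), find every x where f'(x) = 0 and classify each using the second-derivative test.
f'(x) = 3*(-x^2 + 2*x + 1)/(x^2 - 2*x + 1)

Solve f'(x) = 0:
  f'(x) = -3*(x^2 - 2*x - 1)/(x - 1)^2; the denominator is positive wherever f is defined, so f'(x) = 0 ⇔ -3*x^2 + 6*x + 3 = 0.
  Factor: -3*x^2 + 6*x + 3 = -3*(x^2 - 2*x - 1); x^2 - 2*x - 1 = 0 has no rational roots; quadratic formula: x = (2 ± √8)/2.
  ⇒ x = 1 - sqrt(2) ≈ -0.4142, 1 + sqrt(2) ≈ 2.4142

f''(x) = -12/(x^3 - 3*x^2 + 3*x - 1)
Second-derivative test at each critical point:
  f''(-0.4142) = 4.2426 > 0 → local minimum
  f''(2.4142) = -4.2426 < 0 → local maximum

Critical points: x = 1 - sqrt(2) ≈ -0.4142 (local minimum); x = 1 + sqrt(2) ≈ 2.4142 (local maximum)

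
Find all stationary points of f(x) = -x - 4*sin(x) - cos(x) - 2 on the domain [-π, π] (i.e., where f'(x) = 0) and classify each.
f'(x) = sin(x) - 4*cos(x) - 1

Solve f'(x) = 0 on [-π, π]:
  f'(x) = 0 ⇔ sin(x) - 4*cos(x) = 1. Write the left side as R·cos(x + φ) with R = √((-4)² + (-1)²) = sqrt(17), cos φ = -4*sqrt(17)/17, sin φ = -sqrt(17)/17; then cos(x + φ) = sqrt(17)/17. Solve for x and keep the solutions lying in [-π, π].
  ⇒ x = -pi + atan(15/8) ≈ -2.0608, pi/2 ≈ 1.5708

f''(x) = 4*sin(x) + cos(x)
Second-derivative test at each critical point:
  f''(-2.0608) = -4 < 0 → local maximum
  f''(1.5708) = 4 > 0 → local minimum

Critical points: x = -pi + atan(15/8) ≈ -2.0608 (local maximum); x = pi/2 ≈ 1.5708 (local minimum)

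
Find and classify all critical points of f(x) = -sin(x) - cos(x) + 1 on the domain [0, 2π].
f'(x) = sin(x) - cos(x)

Solve f'(x) = 0 on [0, 2π]:
  f'(x) = 0 ⇔ -cos(x) = -sin(x) ⇔ tan(x) = 1, i.e. x = arctan(1) + nπ; keep the solutions lying in [0, 2π].
  ⇒ x = pi/4 ≈ 0.7854, 5*pi/4 ≈ 3.9270

f''(x) = sin(x) + cos(x)
Second-derivative test at each critical point:
  f''(0.7854) = 1.4142 > 0 → local minimum
  f''(3.9270) = -1.4142 < 0 → local maximum

Critical points: x = pi/4 ≈ 0.7854 (local minimum); x = 5*pi/4 ≈ 3.9270 (local maximum)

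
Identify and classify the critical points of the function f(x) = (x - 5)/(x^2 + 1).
f'(x) = (x^2 - 2*x*(x - 5) + 1)/(x^2 + 1)^2

Solve f'(x) = 0:
  f'(x) = -(x^2 - 10*x - 1)/(x^2 + 1)^2; the denominator is positive wherever f is defined, so f'(x) = 0 ⇔ -x^2 + 10*x + 1 = 0.
  x^2 - 10*x - 1 = 0 has no rational roots; quadratic formula: x = (10 ± √104)/2.
  ⇒ x = 5 - sqrt(26) ≈ -0.0990, 5 + sqrt(26) ≈ 10.0990

f''(x) = 2*(4*x^2*(x - 5) + (5 - 3*x)*(x^2 + 1))/(x^2 + 1)^3
Second-derivative test at each critical point:
  f''(-0.0990) = 10.0010 > 0 → local minimum
  f''(10.0990) = -0.0010 < 0 → local maximum

Critical points: x = 5 - sqrt(26) ≈ -0.0990 (local minimum); x = 5 + sqrt(26) ≈ 10.0990 (local maximum)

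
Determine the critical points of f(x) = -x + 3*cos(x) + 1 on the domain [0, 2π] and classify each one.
f'(x) = -3*sin(x) - 1

Solve f'(x) = 0 on [0, 2π]:
  f'(x) = 0 ⇔ sin(x) = -1/3, i.e. x = arcsin(-1/3) + 2nπ or x = π − arcsin(-1/3) + 2nπ; keep the solutions lying in [0, 2π].
  ⇒ x = asin(1/3) + pi ≈ 3.4814, -asin(1/3) + 2*pi ≈ 5.9433

f''(x) = -3*cos(x)
Second-derivative test at each critical point:
  f''(3.4814) = 2.8284 > 0 → local minimum
  f''(5.9433) = -2.8284 < 0 → local maximum

Critical points: x = asin(1/3) + pi ≈ 3.4814 (local minimum); x = -asin(1/3) + 2*pi ≈ 5.9433 (local maximum)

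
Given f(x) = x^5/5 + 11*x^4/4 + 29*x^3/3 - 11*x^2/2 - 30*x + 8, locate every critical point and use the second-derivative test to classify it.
f'(x) = x^4 + 11*x^3 + 29*x^2 - 11*x - 30

Solve f'(x) = 0:
  Factor: x^4 + 11*x^3 + 29*x^2 - 11*x - 30 = (x - 1)*(x + 1)*(x + 5)*(x + 6) = 0.
  ⇒ x = -6, -5, -1, 1

f''(x) = 4*x^3 + 33*x^2 + 58*x - 11
Second-derivative test at each critical point:
  f''(-6) = -35 < 0 → local maximum
  f''(-5) = 24 > 0 → local minimum
  f''(-1) = -40 < 0 → local maximum
  f''(1) = 84 > 0 → local minimum

Critical points: x = -6 (local maximum); x = -5 (local minimum); x = -1 (local maximum); x = 1 (local minimum)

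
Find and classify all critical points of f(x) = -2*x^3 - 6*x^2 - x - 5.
f'(x) = -6*x^2 - 12*x - 1

Solve f'(x) = 0:
  6*x^2 + 12*x + 1 = 0 has no rational roots; quadratic formula: x = (-12 ± √120)/12.
  ⇒ x = -1 - sqrt(30)/6 ≈ -1.9129, -1 + sqrt(30)/6 ≈ -0.0871

f''(x) = -12*x - 12
Second-derivative test at each critical point:
  f''(-1.9129) = 10.9545 > 0 → local minimum
  f''(-0.0871) = -10.9545 < 0 → local maximum

Critical points: x = -1 - sqrt(30)/6 ≈ -1.9129 (local minimum); x = -1 + sqrt(30)/6 ≈ -0.0871 (local maximum)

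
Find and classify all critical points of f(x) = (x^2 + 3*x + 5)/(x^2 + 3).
f'(x) = (-3*x^2 - 4*x + 9)/(x^4 + 6*x^2 + 9)

Solve f'(x) = 0:
  f'(x) = -(3*x^2 + 4*x - 9)/(x^2 + 3)^2; the denominator is positive wherever f is defined, so f'(x) = 0 ⇔ -3*x^2 - 4*x + 9 = 0.
  3*x^2 + 4*x - 9 = 0 has no rational roots; quadratic formula: x = (-4 ± √124)/6.
  ⇒ x = -sqrt(31)/3 - 2/3 ≈ -2.5226, -2/3 + sqrt(31)/3 ≈ 1.1893

f''(x) = 6*(x^3 + 2*x^2 - 9*x - 2)/(x^6 + 9*x^4 + 27*x^2 + 27)
Second-derivative test at each critical point:
  f''(-2.5226) = 0.1270 > 0 → local minimum
  f''(1.1893) = -0.5715 < 0 → local maximum

Critical points: x = -sqrt(31)/3 - 2/3 ≈ -2.5226 (local minimum); x = -2/3 + sqrt(31)/3 ≈ 1.1893 (local maximum)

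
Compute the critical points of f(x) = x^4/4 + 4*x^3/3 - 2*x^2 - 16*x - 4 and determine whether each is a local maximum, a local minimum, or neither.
f'(x) = x^3 + 4*x^2 - 4*x - 16

Solve f'(x) = 0:
  Factor: x^3 + 4*x^2 - 4*x - 16 = (x - 2)*(x + 2)*(x + 4) = 0.
  ⇒ x = -4, -2, 2

f''(x) = 3*x^2 + 8*x - 4
Second-derivative test at each critical point:
  f''(-4) = 12 > 0 → local minimum
  f''(-2) = -8 < 0 → local maximum
  f''(2) = 24 > 0 → local minimum

Critical points: x = -4 (local minimum); x = -2 (local maximum); x = 2 (local minimum)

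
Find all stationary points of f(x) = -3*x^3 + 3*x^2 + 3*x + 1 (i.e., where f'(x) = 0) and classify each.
f'(x) = -9*x^2 + 6*x + 3

Solve f'(x) = 0:
  Factor: -9*x^2 + 6*x + 3 = -3*(x - 1)*(3*x + 1) = 0.
  ⇒ x = -1/3, 1

f''(x) = 6 - 18*x
Second-derivative test at each critical point:
  f''(-1/3) = 12 > 0 → local minimum
  f''(1) = -12 < 0 → local maximum

Critical points: x = -1/3 (local minimum); x = 1 (local maximum)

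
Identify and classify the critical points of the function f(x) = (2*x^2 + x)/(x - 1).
f'(x) = (2*x^2 - 4*x - 1)/(x^2 - 2*x + 1)

Solve f'(x) = 0:
  f'(x) = (2*x^2 - 4*x - 1)/(x - 1)^2; the denominator is positive wherever f is defined, so f'(x) = 0 ⇔ 2*x^2 - 4*x - 1 = 0.
  2*x^2 - 4*x - 1 = 0 has no rational roots; quadratic formula: x = (4 ± √24)/4.
  ⇒ x = 1 - sqrt(6)/2 ≈ -0.2247, 1 + sqrt(6)/2 ≈ 2.2247

f''(x) = 6/(x^3 - 3*x^2 + 3*x - 1)
Second-derivative test at each critical point:
  f''(-0.2247) = -3.2660 < 0 → local maximum
  f''(2.2247) = 3.2660 > 0 → local minimum

Critical points: x = 1 - sqrt(6)/2 ≈ -0.2247 (local maximum); x = 1 + sqrt(6)/2 ≈ 2.2247 (local minimum)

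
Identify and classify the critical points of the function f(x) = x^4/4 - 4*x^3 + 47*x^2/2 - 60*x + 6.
f'(x) = x^3 - 12*x^2 + 47*x - 60

Solve f'(x) = 0:
  Factor: x^3 - 12*x^2 + 47*x - 60 = (x - 5)*(x - 4)*(x - 3) = 0.
  ⇒ x = 3, 4, 5

f''(x) = 3*x^2 - 24*x + 47
Second-derivative test at each critical point:
  f''(3) = 2 > 0 → local minimum
  f''(4) = -1 < 0 → local maximum
  f''(5) = 2 > 0 → local minimum

Critical points: x = 3 (local minimum); x = 4 (local maximum); x = 5 (local minimum)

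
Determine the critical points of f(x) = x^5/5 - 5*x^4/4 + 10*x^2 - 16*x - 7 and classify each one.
f'(x) = x^4 - 5*x^3 + 20*x - 16

Solve f'(x) = 0:
  Factor: x^4 - 5*x^3 + 20*x - 16 = (x - 4)*(x - 2)*(x - 1)*(x + 2) = 0.
  ⇒ x = -2, 1, 2, 4

f''(x) = 4*x^3 - 15*x^2 + 20
Second-derivative test at each critical point:
  f''(-2) = -72 < 0 → local maximum
  f''(1) = 9 > 0 → local minimum
  f''(2) = -8 < 0 → local maximum
  f''(4) = 36 > 0 → local minimum

Critical points: x = -2 (local maximum); x = 1 (local minimum); x = 2 (local maximum); x = 4 (local minimum)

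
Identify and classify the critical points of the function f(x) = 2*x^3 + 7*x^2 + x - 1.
f'(x) = 6*x^2 + 14*x + 1

Solve f'(x) = 0:
  6*x^2 + 14*x + 1 = 0 has no rational roots; quadratic formula: x = (-14 ± √172)/12.
  ⇒ x = -7/6 - sqrt(43)/6 ≈ -2.2596, -7/6 + sqrt(43)/6 ≈ -0.0738

f''(x) = 12*x + 14
Second-derivative test at each critical point:
  f''(-2.2596) = -13.1149 < 0 → local maximum
  f''(-0.0738) = 13.1149 > 0 → local minimum

Critical points: x = -7/6 - sqrt(43)/6 ≈ -2.2596 (local maximum); x = -7/6 + sqrt(43)/6 ≈ -0.0738 (local minimum)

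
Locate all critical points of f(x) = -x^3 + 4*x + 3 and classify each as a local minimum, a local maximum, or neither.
f'(x) = 4 - 3*x^2

Solve f'(x) = 0:
  3*x^2 - 4 = 0 has no rational roots; quadratic formula: x = (0 ± √48)/6.
  ⇒ x = -2*sqrt(3)/3 ≈ -1.1547, 2*sqrt(3)/3 ≈ 1.1547

f''(x) = -6*x
Second-derivative test at each critical point:
  f''(-1.1547) = 6.9282 > 0 → local minimum
  f''(1.1547) = -6.9282 < 0 → local maximum

Critical points: x = -2*sqrt(3)/3 ≈ -1.1547 (local minimum); x = 2*sqrt(3)/3 ≈ 1.1547 (local maximum)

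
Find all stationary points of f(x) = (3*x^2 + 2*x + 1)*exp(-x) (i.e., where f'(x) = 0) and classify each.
f'(x) = (-3*x^2 + 4*x + 1)*exp(-x)

Solve f'(x) = 0:
  f'(x) = (-3*x^2 + 4*x + 1)·exp(-x) and exp(-x) > 0 for every x, so f'(x) = 0 ⇔ -3*x^2 + 4*x + 1 = 0.
  3*x^2 - 4*x - 1 = 0 has no rational roots; quadratic formula: x = (4 ± √28)/6.
  ⇒ x = 2/3 - sqrt(7)/3 ≈ -0.2153, 2/3 + sqrt(7)/3 ≈ 1.5486

f''(x) = (3*x^2 - 10*x + 3)*exp(-x)
Second-derivative test at each critical point:
  f''(-0.2153) = 6.5624 > 0 → local minimum
  f''(1.5486) = -1.1247 < 0 → local maximum

Critical points: x = 2/3 - sqrt(7)/3 ≈ -0.2153 (local minimum); x = 2/3 + sqrt(7)/3 ≈ 1.5486 (local maximum)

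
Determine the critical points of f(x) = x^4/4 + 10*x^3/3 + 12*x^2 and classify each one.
f'(x) = x*(x^2 + 10*x + 24)

Solve f'(x) = 0:
  Factor: x^3 + 10*x^2 + 24*x = x*(x + 4)*(x + 6) = 0.
  ⇒ x = -6, -4, 0

f''(x) = 3*x^2 + 20*x + 24
Second-derivative test at each critical point:
  f''(-6) = 12 > 0 → local minimum
  f''(-4) = -8 < 0 → local maximum
  f''(0) = 24 > 0 → local minimum

Critical points: x = -6 (local minimum); x = -4 (local maximum); x = 0 (local minimum)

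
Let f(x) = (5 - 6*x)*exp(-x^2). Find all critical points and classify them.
f'(x) = 2*(x*(6*x - 5) - 3)*exp(-x^2)

Solve f'(x) = 0:
  f'(x) = (12*x^2 - 10*x - 6)·exp(-x^2) and exp(-x^2) > 0 for every x, so f'(x) = 0 ⇔ 12*x^2 - 10*x - 6 = 0.
  Factor: 12*x^2 - 10*x - 6 = 2*(6*x^2 - 5*x - 3); 6*x^2 - 5*x - 3 = 0 has no rational roots; quadratic formula: x = (5 ± √97)/12.
  ⇒ x = 5/12 - sqrt(97)/12 ≈ -0.4041, 5/12 + sqrt(97)/12 ≈ 1.2374

f''(x) = 2*(2*x^2*(5 - 6*x) + 18*x - 5)*exp(-x^2)
Second-derivative test at each critical point:
  f''(-0.4041) = -16.7304 < 0 → local maximum
  f''(1.2374) = 4.2603 > 0 → local minimum

Critical points: x = 5/12 - sqrt(97)/12 ≈ -0.4041 (local maximum); x = 5/12 + sqrt(97)/12 ≈ 1.2374 (local minimum)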